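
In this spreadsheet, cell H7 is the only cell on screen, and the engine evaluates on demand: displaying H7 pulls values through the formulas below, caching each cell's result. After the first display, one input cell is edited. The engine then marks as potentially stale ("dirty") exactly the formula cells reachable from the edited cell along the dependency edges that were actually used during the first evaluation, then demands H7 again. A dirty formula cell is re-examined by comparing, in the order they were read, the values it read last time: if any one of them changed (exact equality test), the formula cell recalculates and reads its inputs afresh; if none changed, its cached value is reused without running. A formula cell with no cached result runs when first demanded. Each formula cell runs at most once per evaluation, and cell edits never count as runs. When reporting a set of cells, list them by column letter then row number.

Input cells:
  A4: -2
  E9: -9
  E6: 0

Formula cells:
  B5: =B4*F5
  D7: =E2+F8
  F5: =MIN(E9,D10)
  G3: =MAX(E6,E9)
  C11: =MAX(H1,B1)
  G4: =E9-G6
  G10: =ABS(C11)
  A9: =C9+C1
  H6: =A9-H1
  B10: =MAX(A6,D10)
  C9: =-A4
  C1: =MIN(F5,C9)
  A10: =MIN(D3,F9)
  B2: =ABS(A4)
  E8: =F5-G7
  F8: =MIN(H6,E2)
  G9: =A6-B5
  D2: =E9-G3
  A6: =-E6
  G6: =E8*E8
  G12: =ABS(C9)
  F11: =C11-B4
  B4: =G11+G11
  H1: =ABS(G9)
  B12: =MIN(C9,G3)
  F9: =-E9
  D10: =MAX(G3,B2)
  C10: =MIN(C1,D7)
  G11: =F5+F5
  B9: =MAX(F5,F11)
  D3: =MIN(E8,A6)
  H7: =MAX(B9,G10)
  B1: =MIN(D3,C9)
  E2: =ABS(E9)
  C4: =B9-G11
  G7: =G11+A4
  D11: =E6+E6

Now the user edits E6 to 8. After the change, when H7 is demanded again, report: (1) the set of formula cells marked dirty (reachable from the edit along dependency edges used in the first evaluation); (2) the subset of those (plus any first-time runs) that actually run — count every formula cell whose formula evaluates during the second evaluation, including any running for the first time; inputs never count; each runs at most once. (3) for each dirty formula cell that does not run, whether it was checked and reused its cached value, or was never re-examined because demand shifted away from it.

Initial pass — values computed on the first demand:
  A6 = -(0) = 0
  B2 = ABS(-2) = 2
  C9 = -(-2) = 2
  G3 = MAX(0, -9) = 0
  D10 = MAX(0, 2) = 2
  F5 = MIN(-9, 2) = -9
  G11 = -9 + -9 = -18
  B4 = -18 + -18 = -36
  B5 = -36 * -9 = 324
  G7 = -18 + -2 = -20
  E8 = -9 - -20 = 11
  D3 = MIN(11, 0) = 0
  B1 = MIN(0, 2) = 0
  G9 = 0 - 324 = -324
  H1 = ABS(-324) = 324
  C11 = MAX(324, 0) = 324
  F11 = 324 - -36 = 360
  B9 = MAX(-9, 360) = 360
  G10 = ABS(324) = 324
  H7 = MAX(360, 324) = 360

Second demand — change propagation:
  A6: re-runs because E6 0->8; new result -8.
  G3: re-runs because E6 0->8; new result 8.
  D10: re-runs because G3 0->8; new result 8.
  F5: re-runs because D10 2->8; new result -9 (unchanged).
  G11: re-examined; everything it read last time is the same (F5 unchanged, F5 unchanged) — cache -18 kept, no run.
  B4: re-examined; everything it read last time is the same (G11 unchanged, G11 unchanged) — cache -36 kept, no run.
  B5: re-examined; everything it read last time is the same (B4 unchanged, F5 unchanged) — cache 324 kept, no run.
  G7: re-examined; everything it read last time is the same (G11 unchanged, A4 unchanged) — cache -20 kept, no run.
  E8: re-examined; everything it read last time is the same (F5 unchanged, G7 unchanged) — cache 11 kept, no run.
  D3: re-runs because A6 0->-8; new result -8.
  B1: re-runs because D3 0->-8; new result -8.
  G9: re-runs because A6 0->-8; new result -332.
  H1: re-runs because G9 -324->-332; new result 332.
  C11: re-runs because H1 324->332; B1 0->-8; new result 332.
  F11: re-runs because C11 324->332; new result 368.
  B9: re-runs because F11 360->368; new result 368.
  G10: re-runs because C11 324->332; new result 332.
  H7: re-runs because B9 360->368; G10 324->332; new result 368.

The important point: at G11 every value read last time is unchanged, so the dirty flag clears without a run.

Dirty set: A6, B1, B4, B5, B9, C11, D3, D10, E8, F5, F11, G3, G7, G9, G10, G11, H1, H7.
Run set: A6, B1, B9, C11, D3, D10, F5, F11, G3, G9, G10, H1, H7 (13 run).
Re-examined without running (cache reused): B4, B5, E8, G7, G11.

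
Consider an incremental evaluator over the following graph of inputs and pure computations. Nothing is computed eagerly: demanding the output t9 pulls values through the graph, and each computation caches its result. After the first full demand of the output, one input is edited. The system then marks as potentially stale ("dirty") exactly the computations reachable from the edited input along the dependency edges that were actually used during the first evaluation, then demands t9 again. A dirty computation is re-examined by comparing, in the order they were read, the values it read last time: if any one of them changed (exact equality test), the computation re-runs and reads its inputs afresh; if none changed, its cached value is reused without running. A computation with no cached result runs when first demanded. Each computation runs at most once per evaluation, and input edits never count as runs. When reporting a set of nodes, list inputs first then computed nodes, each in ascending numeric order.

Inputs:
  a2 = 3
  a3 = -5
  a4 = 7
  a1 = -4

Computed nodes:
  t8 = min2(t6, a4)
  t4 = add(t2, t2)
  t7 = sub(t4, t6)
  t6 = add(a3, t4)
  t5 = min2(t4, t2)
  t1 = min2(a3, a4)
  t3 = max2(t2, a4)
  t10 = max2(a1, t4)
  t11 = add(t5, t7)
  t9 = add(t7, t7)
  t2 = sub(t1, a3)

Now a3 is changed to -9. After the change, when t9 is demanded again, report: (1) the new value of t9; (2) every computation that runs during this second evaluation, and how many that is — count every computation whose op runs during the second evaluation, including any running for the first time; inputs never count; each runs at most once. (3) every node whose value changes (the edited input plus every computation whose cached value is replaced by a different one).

t9 now evaluates to 18.
Run set: t1, t2, t6, t7, t9 (5 run).
Changed values: a3, t1, t6, t7, t9.
The important point: at t4 every value read last time is unchanged, so the dirty flag clears without a run.

Initial pass — values computed on the first demand:
  t1 = min2(-5, 7) = -5
  t2 = sub(-5, -5) = 0
  t4 = add(0, 0) = 0
  t6 = add(-5, 0) = -5
  t7 = sub(0, -5) = 5
  t9 = add(5, 5) = 10

Second demand — change propagation:
  t1: re-runs because a3 -5->-9; new result -9.
  t2: re-runs because t1 -5->-9; a3 -5->-9; new result 0 (unchanged).
  t4: re-examined; everything it read last time is the same (t2 unchanged, t2 unchanged) — cache 0 kept, no run.
  t6: re-runs because a3 -5->-9; new result -9.
  t7: re-runs because t6 -5->-9; new result 9.
  t9: re-runs because t7 5->9; t7 5->9; new result 18.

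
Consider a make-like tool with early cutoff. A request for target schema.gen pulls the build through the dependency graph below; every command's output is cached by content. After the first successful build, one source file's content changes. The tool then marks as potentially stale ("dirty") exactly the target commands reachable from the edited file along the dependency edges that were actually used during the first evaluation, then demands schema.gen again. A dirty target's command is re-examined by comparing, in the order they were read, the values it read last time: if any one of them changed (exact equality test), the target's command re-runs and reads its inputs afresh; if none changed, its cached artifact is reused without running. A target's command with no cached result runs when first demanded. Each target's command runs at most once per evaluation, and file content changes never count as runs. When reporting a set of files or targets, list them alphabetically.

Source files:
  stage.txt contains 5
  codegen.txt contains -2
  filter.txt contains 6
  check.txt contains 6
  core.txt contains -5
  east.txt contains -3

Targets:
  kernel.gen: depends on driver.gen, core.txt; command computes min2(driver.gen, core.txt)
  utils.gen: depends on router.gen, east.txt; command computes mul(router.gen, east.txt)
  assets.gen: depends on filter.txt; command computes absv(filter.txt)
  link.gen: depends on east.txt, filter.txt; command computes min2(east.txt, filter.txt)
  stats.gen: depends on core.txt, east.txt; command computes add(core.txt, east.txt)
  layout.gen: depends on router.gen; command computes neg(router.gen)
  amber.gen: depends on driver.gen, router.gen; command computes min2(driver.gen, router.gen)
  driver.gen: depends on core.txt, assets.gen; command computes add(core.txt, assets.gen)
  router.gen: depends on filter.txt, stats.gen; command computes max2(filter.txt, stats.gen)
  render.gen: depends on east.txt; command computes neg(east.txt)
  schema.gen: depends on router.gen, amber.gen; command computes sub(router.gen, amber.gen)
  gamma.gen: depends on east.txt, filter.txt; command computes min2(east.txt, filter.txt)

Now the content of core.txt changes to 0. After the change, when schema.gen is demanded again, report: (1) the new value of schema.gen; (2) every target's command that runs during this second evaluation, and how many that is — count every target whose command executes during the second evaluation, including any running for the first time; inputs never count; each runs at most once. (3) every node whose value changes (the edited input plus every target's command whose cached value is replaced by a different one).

Demanding schema.gen again yields 0.
5 target commands run: amber.gen, driver.gen, router.gen, schema.gen, stats.gen.
The nodes whose values change: amber.gen, core.txt, driver.gen, schema.gen, stats.gen.

First demand of the output computes:
  assets.gen = absv(6) = 6
  driver.gen = add(-5, 6) = 1
  stats.gen = add(-5, -3) = -8
  router.gen = max2(6, -8) = 6
  amber.gen = min2(1, 6) = 1
  schema.gen = sub(6, 1) = 5

After the edit, cleaning proceeds:
  driver.gen: a read changed (core.txt -5->0) — executes, giving 6.
  stats.gen: a read changed (core.txt -5->0) — executes, giving -3.
  router.gen: a read changed (stats.gen -8->-3) — executes, giving 6 — identical to its old value.
  amber.gen: a read changed (driver.gen 1->6) — executes, giving 6.
  schema.gen: a read changed (amber.gen 1->6) — executes, giving 0.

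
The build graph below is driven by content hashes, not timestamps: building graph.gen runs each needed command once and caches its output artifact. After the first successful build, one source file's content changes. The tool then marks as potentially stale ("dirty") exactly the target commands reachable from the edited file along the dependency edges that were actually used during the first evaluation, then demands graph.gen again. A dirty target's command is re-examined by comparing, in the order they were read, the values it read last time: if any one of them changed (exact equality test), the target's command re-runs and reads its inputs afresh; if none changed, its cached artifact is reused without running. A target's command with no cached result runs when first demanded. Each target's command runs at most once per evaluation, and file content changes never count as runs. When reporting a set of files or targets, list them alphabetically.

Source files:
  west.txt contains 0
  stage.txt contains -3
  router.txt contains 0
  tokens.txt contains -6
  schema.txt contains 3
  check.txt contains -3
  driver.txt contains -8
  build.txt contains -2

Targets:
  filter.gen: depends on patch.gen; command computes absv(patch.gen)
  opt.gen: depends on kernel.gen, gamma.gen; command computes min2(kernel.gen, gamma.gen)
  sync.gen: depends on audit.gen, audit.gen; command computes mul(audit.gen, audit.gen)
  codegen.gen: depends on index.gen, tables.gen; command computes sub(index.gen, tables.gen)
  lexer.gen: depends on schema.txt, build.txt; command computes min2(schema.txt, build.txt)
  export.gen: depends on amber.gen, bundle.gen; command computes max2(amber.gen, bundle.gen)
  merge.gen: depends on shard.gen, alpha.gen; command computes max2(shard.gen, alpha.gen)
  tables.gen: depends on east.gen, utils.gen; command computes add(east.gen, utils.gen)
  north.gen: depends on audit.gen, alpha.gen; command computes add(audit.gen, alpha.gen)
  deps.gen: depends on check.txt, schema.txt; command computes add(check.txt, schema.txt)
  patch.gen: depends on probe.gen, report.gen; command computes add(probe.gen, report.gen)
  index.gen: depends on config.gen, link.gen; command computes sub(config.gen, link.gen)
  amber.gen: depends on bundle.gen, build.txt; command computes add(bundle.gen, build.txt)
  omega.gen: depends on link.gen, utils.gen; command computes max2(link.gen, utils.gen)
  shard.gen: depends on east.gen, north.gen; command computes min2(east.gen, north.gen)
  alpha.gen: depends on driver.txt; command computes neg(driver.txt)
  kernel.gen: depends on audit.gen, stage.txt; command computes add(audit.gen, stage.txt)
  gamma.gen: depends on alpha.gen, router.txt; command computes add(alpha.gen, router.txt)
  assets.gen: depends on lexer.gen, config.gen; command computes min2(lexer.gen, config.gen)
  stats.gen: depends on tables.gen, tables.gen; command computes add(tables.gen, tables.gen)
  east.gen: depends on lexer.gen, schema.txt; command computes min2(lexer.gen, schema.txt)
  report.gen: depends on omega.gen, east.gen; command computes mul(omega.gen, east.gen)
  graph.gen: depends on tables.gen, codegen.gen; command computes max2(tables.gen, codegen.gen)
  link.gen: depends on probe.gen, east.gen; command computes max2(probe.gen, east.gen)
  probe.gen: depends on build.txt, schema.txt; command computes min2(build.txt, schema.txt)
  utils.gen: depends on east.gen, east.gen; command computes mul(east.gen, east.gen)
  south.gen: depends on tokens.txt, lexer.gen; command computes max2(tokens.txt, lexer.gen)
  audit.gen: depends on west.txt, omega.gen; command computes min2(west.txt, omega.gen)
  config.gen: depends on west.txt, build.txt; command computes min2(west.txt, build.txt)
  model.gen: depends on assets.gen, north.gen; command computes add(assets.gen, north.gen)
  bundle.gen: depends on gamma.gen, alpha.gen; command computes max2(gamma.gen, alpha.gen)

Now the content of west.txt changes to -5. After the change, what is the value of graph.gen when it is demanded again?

graph.gen now evaluates to 2.

Initial pass — values computed on the first demand:
  config.gen = min2(0, -2) = -2
  lexer.gen = min2(3, -2) = -2
  east.gen = min2(-2, 3) = -2
  probe.gen = min2(-2, 3) = -2
  link.gen = max2(-2, -2) = -2
  index.gen = sub(-2, -2) = 0
  utils.gen = mul(-2, -2) = 4
  tables.gen = add(-2, 4) = 2
  codegen.gen = sub(0, 2) = -2
  graph.gen = max2(2, -2) = 2

Second demand — change propagation:
  config.gen: re-runs because west.txt 0->-5; new result -5.
  index.gen: re-runs because config.gen -2->-5; new result -3.
  codegen.gen: re-runs because index.gen 0->-3; new result -5.
  graph.gen: re-runs because codegen.gen -2->-5; new result 2 (unchanged).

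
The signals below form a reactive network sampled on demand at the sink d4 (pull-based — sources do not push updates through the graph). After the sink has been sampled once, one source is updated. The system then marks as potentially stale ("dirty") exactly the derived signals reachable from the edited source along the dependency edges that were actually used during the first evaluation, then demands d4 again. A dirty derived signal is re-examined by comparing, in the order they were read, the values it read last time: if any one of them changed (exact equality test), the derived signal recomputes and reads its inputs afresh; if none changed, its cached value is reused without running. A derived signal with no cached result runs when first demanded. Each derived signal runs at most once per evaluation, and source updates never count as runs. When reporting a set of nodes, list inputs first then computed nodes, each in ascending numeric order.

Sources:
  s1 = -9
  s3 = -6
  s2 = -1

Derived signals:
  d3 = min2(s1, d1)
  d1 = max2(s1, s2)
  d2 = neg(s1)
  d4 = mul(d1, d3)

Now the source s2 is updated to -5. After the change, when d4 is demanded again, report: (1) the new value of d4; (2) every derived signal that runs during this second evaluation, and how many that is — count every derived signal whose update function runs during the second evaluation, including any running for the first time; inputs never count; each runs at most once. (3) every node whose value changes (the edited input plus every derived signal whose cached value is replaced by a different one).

Initial pass — values computed on the first demand:
  d1 = max2(-9, -1) = -1
  d3 = min2(-9, -1) = -9
  d4 = mul(-1, -9) = 9

Second demand — change propagation:
  d1: re-runs because s2 -1->-5; new result -5.
  d3: re-runs because d1 -1->-5; new result -9 (unchanged).
  d4: re-runs because d1 -1->-5; new result 45.

d4 now evaluates to 45.
Run set: d1, d3, d4 (3 run).
Changed values: s2, d1, d4.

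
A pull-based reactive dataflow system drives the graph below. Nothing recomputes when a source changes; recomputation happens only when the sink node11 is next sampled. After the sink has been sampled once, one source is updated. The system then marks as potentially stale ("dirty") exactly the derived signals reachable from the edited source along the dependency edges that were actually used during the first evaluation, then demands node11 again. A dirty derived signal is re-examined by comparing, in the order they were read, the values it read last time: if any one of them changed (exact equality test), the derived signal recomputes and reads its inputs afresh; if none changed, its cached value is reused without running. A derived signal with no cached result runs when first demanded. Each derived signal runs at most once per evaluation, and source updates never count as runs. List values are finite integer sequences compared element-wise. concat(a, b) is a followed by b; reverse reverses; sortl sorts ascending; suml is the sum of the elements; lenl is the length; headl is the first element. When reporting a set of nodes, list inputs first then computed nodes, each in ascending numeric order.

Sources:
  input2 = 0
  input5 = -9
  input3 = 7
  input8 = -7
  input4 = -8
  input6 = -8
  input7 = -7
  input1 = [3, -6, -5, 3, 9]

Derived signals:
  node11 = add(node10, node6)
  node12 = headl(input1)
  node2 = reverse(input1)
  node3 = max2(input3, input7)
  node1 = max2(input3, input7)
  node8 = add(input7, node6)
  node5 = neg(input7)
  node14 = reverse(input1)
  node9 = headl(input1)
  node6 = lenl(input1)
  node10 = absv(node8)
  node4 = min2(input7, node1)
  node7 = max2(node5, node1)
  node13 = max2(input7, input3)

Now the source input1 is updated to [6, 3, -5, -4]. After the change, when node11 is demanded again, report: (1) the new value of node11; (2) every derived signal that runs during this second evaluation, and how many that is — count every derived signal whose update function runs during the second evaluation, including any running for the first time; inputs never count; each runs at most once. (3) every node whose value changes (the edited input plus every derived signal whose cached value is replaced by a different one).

New value of node11: 7.
Derived signals that run: node6, node8, node10, node11 — 4 in total.
Values that change: input1, node6, node8, node10.

First evaluation (everything demanded from the output):
  node6 = lenl([3, -6, -5, 3, 9]) = 5
  node8 = add(-7, 5) = -2
  node10 = absv(-2) = 2
  node11 = add(2, 5) = 7

Propagation after the edit:
  node6: runs — input1 [3, -6, -5, 3, 9]->[6, 3, -5, -4]; result 4.
  node8: runs — node6 5->4; result -3.
  node10: runs — node8 -2->-3; result 3.
  node11: runs — node10 2->3; node6 5->4; result 7 (same value as before).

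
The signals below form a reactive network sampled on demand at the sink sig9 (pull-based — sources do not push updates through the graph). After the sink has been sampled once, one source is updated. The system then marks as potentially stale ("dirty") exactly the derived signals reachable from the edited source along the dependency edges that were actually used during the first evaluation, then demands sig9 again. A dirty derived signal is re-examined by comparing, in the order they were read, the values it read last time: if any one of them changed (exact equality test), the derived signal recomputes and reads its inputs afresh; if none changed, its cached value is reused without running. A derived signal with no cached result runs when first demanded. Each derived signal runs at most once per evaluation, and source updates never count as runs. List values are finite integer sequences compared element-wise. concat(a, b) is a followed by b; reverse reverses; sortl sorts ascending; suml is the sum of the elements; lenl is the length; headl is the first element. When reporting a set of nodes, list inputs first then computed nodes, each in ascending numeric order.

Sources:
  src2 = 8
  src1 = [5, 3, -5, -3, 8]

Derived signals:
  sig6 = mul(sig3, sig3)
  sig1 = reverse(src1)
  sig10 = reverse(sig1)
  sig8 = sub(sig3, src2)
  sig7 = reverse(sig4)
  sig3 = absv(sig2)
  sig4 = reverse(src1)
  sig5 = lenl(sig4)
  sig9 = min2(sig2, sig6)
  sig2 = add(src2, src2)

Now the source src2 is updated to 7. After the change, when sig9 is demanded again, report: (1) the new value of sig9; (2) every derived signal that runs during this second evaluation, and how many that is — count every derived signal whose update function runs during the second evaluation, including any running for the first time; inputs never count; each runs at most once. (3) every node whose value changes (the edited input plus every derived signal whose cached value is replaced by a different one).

sig9 now evaluates to 14.
Run set: sig2, sig3, sig6, sig9 (4 run).
Changed values: src2, sig2, sig3, sig6, sig9.

Initial pass — values computed on the first demand:
  sig2 = add(8, 8) = 16
  sig3 = absv(16) = 16
  sig6 = mul(16, 16) = 256
  sig9 = min2(16, 256) = 16

Second demand — change propagation:
  sig2: re-runs because src2 8->7; src2 8->7; new result 14.
  sig3: re-runs because sig2 16->14; new result 14.
  sig6: re-runs because sig3 16->14; sig3 16->14; new result 196.
  sig9: re-runs because sig2 16->14; sig6 256->196; new result 14.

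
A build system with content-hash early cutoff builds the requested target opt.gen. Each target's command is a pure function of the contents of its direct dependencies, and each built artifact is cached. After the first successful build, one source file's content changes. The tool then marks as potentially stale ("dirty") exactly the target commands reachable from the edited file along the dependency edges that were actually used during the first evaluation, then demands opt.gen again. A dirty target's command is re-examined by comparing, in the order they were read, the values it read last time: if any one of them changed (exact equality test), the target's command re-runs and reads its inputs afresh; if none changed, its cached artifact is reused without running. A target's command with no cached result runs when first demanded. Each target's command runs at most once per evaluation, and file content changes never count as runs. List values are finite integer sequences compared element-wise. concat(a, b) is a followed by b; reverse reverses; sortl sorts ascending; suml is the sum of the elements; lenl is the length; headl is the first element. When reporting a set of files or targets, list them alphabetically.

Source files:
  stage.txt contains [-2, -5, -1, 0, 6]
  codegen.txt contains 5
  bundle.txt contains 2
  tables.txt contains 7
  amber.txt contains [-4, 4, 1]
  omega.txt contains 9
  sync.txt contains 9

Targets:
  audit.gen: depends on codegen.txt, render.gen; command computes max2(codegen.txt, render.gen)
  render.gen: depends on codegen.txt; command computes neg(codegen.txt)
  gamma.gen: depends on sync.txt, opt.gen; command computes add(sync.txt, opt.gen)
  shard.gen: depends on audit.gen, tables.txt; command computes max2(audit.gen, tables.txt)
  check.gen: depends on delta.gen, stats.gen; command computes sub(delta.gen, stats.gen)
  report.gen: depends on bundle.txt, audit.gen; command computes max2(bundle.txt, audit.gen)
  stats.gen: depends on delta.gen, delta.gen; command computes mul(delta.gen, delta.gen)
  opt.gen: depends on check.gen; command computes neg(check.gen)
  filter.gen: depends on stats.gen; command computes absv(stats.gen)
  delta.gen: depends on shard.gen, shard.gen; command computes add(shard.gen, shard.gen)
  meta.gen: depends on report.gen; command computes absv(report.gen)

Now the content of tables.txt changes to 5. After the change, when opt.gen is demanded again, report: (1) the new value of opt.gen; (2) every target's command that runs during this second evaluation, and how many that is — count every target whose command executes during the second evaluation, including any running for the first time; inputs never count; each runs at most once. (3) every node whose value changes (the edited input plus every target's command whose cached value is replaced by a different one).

First evaluation (everything demanded from the output):
  render.gen = neg(5) = -5
  audit.gen = max2(5, -5) = 5
  shard.gen = max2(5, 7) = 7
  delta.gen = add(7, 7) = 14
  stats.gen = mul(14, 14) = 196
  check.gen = sub(14, 196) = -182
  opt.gen = neg(-182) = 182

Propagation after the edit:
  shard.gen: runs — tables.txt 7->5; result 5.
  delta.gen: runs — shard.gen 7->5; shard.gen 7->5; result 10.
  stats.gen: runs — delta.gen 14->10; delta.gen 14->10; result 100.
  check.gen: runs — delta.gen 14->10; stats.gen 196->100; result -90.
  opt.gen: runs — check.gen -182->-90; result 90.

New value of opt.gen: 90.
Target commands that run: check.gen, delta.gen, opt.gen, shard.gen, stats.gen — 5 in total.
Values that change: check.gen, delta.gen, opt.gen, shard.gen, stats.gen, tables.txt.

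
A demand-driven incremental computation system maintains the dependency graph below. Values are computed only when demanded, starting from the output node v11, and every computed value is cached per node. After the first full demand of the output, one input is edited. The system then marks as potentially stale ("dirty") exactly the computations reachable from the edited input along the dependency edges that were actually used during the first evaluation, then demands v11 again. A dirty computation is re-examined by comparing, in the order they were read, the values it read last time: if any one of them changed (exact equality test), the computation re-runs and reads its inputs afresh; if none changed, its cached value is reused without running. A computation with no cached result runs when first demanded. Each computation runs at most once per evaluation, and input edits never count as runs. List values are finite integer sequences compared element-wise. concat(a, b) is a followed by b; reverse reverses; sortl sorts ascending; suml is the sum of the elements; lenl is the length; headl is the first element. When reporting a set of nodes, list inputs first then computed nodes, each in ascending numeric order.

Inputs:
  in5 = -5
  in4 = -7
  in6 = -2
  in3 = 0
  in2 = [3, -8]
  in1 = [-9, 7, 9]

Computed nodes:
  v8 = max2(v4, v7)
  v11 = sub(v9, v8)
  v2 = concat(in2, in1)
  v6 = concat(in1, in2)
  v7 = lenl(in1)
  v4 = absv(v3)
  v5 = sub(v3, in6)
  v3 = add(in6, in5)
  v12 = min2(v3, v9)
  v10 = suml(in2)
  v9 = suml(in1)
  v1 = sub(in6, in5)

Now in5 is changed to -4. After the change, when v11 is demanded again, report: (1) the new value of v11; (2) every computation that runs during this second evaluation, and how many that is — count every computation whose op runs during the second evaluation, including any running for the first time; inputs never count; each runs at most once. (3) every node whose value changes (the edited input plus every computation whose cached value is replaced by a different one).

First evaluation (everything demanded from the output):
  v3 = add(-2, -5) = -7
  v4 = absv(-7) = 7
  v7 = lenl([-9, 7, 9]) = 3
  v8 = max2(7, 3) = 7
  v9 = suml([-9, 7, 9]) = 7
  v11 = sub(7, 7) = 0

Propagation after the edit:
  v3: runs — in5 -5->-4; result -6.
  v4: runs — v3 -7->-6; result 6.
  v8: runs — v4 7->6; result 6.
  v11: runs — v8 7->6; result 1.

New value of v11: 1.
Computations that run: v3, v4, v8, v11 — 4 in total.
Values that change: in5, v3, v4, v8, v11.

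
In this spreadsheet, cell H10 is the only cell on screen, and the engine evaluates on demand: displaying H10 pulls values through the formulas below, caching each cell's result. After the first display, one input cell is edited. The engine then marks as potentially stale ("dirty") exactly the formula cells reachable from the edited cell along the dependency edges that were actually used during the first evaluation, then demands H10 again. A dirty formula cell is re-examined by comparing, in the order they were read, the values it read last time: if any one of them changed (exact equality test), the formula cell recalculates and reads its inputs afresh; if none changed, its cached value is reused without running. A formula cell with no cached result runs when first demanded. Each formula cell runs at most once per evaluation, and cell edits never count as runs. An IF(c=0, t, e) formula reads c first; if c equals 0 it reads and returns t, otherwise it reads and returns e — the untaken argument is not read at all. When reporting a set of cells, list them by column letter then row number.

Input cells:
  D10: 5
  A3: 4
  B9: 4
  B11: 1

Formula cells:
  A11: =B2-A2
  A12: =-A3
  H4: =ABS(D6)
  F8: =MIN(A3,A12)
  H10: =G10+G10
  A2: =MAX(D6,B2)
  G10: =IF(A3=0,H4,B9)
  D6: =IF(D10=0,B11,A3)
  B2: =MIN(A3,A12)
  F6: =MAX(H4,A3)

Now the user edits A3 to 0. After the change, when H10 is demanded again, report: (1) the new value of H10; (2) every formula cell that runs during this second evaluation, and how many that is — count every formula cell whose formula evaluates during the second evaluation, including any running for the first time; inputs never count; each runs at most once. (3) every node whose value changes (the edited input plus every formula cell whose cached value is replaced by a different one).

Initial pass — values computed on the first demand:
  G10 = IF(A3=0: A3=4 -> else branch B9) = 4
  H10 = 4 + 4 = 8

Second demand — change propagation:
  D6: newly demanded (no cache) — executes and yields 0.
  H4: newly demanded (no cache) — executes and yields 0.
  G10: re-runs because A3 4->0; new result 0.
  H10: re-runs because G10 4->0; G10 4->0; new result 0.

The important point: the flipped condition pulls in fresh nodes; D6, H4 run for the first time.

H10 now evaluates to 0.
Run set: D6, G10, H4, H10 (4 run).
Changed values: A3, G10, H10.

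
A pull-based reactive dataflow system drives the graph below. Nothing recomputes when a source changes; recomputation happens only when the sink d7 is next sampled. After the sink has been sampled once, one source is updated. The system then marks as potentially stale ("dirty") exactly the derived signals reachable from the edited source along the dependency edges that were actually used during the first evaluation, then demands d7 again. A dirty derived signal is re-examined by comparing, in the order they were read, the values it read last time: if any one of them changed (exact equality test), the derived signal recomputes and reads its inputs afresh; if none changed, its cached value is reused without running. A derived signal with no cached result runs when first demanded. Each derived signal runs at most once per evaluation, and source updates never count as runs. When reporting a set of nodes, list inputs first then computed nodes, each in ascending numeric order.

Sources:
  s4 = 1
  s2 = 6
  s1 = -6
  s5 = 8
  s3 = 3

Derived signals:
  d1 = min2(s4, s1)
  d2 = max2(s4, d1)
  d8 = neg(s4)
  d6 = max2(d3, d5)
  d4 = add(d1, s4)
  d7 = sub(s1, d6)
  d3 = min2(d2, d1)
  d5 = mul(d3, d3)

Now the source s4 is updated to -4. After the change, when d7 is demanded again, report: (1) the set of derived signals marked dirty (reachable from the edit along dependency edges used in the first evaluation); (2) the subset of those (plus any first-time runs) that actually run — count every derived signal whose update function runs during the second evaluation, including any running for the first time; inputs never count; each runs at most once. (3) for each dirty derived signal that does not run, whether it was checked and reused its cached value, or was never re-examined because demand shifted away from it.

First evaluation (everything demanded from the output):
  d1 = min2(1, -6) = -6
  d2 = max2(1, -6) = 1
  d3 = min2(1, -6) = -6
  d5 = mul(-6, -6) = 36
  d6 = max2(-6, 36) = 36
  d7 = sub(-6, 36) = -42

Propagation after the edit:
  d1: runs — s4 1->-4; result -6 (same value as before).
  d2: runs — s4 1->-4; result -4.
  d3: runs — d2 1->-4; result -6 (same value as before).
  d5: checked — values it read are unchanged (d3 unchanged, d3 unchanged); reused cached 36 without running.
  d6: checked — values it read are unchanged (d3 unchanged, d5 unchanged); reused cached 36 without running.
  d7: checked — values it read are unchanged (s1 unchanged, d6 unchanged); reused cached -42 without running.

Key observation: the cutoff stops propagation at d5 — its inputs' values are unchanged, so it reuses its cache.

Marked dirty: d1, d2, d3, d5, d6, d7.
Derived signals that run: d1, d2, d3 — 3 in total.
Checked but reused from cache: d5, d6, d7.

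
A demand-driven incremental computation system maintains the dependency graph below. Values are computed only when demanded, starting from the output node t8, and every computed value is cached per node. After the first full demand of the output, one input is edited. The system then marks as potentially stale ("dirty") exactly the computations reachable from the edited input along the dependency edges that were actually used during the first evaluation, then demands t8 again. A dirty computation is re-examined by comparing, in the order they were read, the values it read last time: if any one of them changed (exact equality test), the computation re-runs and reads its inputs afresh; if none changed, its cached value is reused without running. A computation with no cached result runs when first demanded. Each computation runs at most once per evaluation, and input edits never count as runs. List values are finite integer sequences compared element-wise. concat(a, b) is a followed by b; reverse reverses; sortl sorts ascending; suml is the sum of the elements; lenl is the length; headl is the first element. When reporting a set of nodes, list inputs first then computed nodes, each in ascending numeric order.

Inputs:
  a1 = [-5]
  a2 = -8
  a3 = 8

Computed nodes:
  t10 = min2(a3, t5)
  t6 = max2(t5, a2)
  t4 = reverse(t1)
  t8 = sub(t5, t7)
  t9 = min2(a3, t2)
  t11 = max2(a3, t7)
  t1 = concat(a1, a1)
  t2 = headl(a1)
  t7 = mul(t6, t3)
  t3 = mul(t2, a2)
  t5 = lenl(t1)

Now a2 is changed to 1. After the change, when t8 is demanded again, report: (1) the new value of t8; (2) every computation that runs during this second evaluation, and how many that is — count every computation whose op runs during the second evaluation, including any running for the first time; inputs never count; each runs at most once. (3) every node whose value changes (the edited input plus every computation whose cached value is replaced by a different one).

New value of t8: 12.
Computations that run: t3, t6, t7, t8 — 4 in total.
Values that change: a2, t3, t7, t8.

First evaluation (everything demanded from the output):
  t1 = concat([-5], [-5]) = [-5, -5]
  t2 = headl([-5]) = -5
  t3 = mul(-5, -8) = 40
  t5 = lenl([-5, -5]) = 2
  t6 = max2(2, -8) = 2
  t7 = mul(2, 40) = 80
  t8 = sub(2, 80) = -78

Propagation after the edit:
  t3: runs — a2 -8->1; result -5.
  t6: runs — a2 -8->1; result 2 (same value as before).
  t7: runs — t3 40->-5; result -10.
  t8: runs — t7 80->-10; result 12.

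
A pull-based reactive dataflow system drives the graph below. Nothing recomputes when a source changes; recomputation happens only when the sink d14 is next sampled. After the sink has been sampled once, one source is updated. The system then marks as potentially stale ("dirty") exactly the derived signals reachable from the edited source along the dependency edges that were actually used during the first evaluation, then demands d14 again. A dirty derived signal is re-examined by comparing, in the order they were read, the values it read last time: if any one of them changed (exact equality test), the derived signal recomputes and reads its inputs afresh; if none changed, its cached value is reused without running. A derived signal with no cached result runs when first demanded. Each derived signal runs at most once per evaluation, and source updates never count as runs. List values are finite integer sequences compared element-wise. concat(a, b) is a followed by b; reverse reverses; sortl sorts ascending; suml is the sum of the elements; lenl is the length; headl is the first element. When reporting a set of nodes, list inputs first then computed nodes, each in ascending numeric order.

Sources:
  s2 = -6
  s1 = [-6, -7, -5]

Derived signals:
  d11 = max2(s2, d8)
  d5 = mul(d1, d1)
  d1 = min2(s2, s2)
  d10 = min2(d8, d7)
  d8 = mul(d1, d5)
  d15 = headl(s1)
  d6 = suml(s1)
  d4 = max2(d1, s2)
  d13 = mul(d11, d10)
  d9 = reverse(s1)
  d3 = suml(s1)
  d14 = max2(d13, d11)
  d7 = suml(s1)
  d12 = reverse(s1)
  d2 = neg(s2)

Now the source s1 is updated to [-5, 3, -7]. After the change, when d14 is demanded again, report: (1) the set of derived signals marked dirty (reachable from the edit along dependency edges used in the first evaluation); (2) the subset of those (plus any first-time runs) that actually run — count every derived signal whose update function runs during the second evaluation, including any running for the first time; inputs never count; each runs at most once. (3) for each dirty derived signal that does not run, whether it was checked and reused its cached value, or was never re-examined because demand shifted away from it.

First evaluation (everything demanded from the output):
  d1 = min2(-6, -6) = -6
  d5 = mul(-6, -6) = 36
  d7 = suml([-6, -7, -5]) = -18
  d8 = mul(-6, 36) = -216
  d10 = min2(-216, -18) = -216
  d11 = max2(-6, -216) = -6
  d13 = mul(-6, -216) = 1296
  d14 = max2(1296, -6) = 1296

Propagation after the edit:
  d7: runs — s1 [-6, -7, -5]->[-5, 3, -7]; result -9.
  d10: runs — d7 -18->-9; result -216 (same value as before).
  d13: checked — values it read are unchanged (d11 unchanged, d10 unchanged); reused cached 1296 without running.
  d14: checked — values it read are unchanged (d13 unchanged, d11 unchanged); reused cached 1296 without running.

Key observation: the change is absorbed at d10 — it re-runs but produces the same value, and the output's value is unchanged.

Marked dirty: d7, d10, d13, d14.
Derived signals that run: d7, d10 — 2 in total.
Checked but reused from cache: d13, d14.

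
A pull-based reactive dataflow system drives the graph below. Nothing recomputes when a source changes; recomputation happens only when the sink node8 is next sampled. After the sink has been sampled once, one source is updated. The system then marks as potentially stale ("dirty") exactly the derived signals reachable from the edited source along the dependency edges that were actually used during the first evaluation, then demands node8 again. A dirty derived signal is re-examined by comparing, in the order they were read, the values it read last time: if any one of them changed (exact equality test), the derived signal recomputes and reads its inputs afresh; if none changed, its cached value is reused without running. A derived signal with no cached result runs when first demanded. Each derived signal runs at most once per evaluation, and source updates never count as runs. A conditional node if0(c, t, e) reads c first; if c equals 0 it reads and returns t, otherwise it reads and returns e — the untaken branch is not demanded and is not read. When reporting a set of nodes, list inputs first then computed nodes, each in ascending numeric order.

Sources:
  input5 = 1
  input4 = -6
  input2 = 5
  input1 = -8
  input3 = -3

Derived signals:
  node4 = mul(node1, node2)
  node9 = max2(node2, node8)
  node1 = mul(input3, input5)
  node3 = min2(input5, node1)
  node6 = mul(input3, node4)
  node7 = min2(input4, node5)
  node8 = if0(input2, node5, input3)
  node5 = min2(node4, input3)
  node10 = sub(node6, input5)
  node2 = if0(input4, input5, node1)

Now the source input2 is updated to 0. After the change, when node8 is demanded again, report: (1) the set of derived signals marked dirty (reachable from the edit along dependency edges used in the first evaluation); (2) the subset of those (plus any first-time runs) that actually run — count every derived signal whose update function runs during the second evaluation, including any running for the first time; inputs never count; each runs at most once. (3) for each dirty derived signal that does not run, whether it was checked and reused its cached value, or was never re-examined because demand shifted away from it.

Marked dirty: node8.
Derived signals that run: node1, node2, node4, node5, node8 — 5 in total.
Every dirty derived signal ran.
Key observation: a condition flipped, so demand reaches new nodes — node1, node2, node4, node5 run for the first time.

First evaluation (everything demanded from the output):
  node8 = if0(input2=5 -> else branch input3) = -3

Propagation after the edit:
  node1: demanded for the first time — runs, produces -3.
  node2: demanded for the first time — runs, produces -3.
  node4: demanded for the first time — runs, produces 9.
  node5: demanded for the first time — runs, produces -3.
  node8: runs — input2 5->0; result -3 (same value as before).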